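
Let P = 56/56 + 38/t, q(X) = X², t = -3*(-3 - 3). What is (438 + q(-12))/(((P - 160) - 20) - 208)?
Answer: -2619/1732 ≈ -1.5121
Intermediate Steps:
t = 18 (t = -3*(-6) = 18)
P = 28/9 (P = 56/56 + 38/18 = 56*(1/56) + 38*(1/18) = 1 + 19/9 = 28/9 ≈ 3.1111)
(438 + q(-12))/(((P - 160) - 20) - 208) = (438 + (-12)²)/(((28/9 - 160) - 20) - 208) = (438 + 144)/((-1412/9 - 20) - 208) = 582/(-1592/9 - 208) = 582/(-3464/9) = 582*(-9/3464) = -2619/1732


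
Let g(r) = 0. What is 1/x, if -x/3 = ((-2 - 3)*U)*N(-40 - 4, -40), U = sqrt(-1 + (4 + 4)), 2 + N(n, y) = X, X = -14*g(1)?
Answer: -sqrt(7)/210 ≈ -0.012599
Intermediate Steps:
X = 0 (X = -14*0 = 0)
N(n, y) = -2 (N(n, y) = -2 + 0 = -2)
U = sqrt(7) (U = sqrt(-1 + 8) = sqrt(7) ≈ 2.6458)
x = -30*sqrt(7) (x = -3*(-2 - 3)*sqrt(7)*(-2) = -3*(-5*sqrt(7))*(-2) = -30*sqrt(7) ≈ -79.373)
1/x = 1/(-30*sqrt(7)) = -sqrt(7)/210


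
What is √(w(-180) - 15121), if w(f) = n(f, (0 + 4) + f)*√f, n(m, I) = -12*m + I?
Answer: √(-15121 + 11904*I*√5) ≈ 88.012 + 151.22*I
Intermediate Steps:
n(m, I) = I - 12*m
w(f) = √f*(4 - 11*f) (w(f) = (((0 + 4) + f) - 12*f)*√f = ((4 + f) - 12*f)*√f = (4 - 11*f)*√f = √f*(4 - 11*f))
√(w(-180) - 15121) = √(√(-180)*(4 - 11*(-180)) - 15121) = √((6*I*√5)*(4 + 1980) - 15121) = √((6*I*√5)*1984 - 15121) = √(11904*I*√5 - 15121) = √(-15121 + 11904*I*√5)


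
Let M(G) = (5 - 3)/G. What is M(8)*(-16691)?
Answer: -16691/4 ≈ -4172.8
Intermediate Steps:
M(G) = 2/G
M(8)*(-16691) = (2/8)*(-16691) = (2*(1/8))*(-16691) = (1/4)*(-16691) = -16691/4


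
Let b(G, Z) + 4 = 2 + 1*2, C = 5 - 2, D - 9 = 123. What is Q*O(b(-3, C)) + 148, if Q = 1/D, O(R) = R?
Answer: 148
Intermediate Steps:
D = 132 (D = 9 + 123 = 132)
C = 3
b(G, Z) = 0 (b(G, Z) = -4 + (2 + 1*2) = -4 + (2 + 2) = -4 + 4 = 0)
Q = 1/132 ≈ 0.0075758
Q*O(b(-3, C)) + 148 = (1/132)*0 + 148 = 0 + 148 = 148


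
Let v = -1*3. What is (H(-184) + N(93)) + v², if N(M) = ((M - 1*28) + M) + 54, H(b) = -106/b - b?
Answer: 37313/92 ≈ 405.58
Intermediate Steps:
v = -3
H(b) = -b - 106/b
N(M) = 26 + 2*M (N(M) = ((M - 28) + M) + 54 = ((-28 + M) + M) + 54 = (-28 + 2*M) + 54 = 26 + 2*M)
(H(-184) + N(93)) + v² = ((-1*(-184) - 106/(-184)) + (26 + 2*93)) + (-3)² = ((184 - 106*(-1/184)) + (26 + 186)) + 9 = ((184 + 53/92) + 212) + 9 = (16981/92 + 212) + 9 = 36485/92 + 9 = 37313/92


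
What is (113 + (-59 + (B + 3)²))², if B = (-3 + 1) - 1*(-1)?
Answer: 3364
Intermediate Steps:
B = -1 (B = -2 + 1 = -1)
(113 + (-59 + (B + 3)²))² = (113 + (-59 + (-1 + 3)²))² = (113 + (-59 + 2²))² = (113 + (-59 + 4))² = (113 - 55)² = 58² = 3364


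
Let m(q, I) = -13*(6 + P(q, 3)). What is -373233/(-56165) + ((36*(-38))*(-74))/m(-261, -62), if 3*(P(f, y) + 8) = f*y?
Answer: 6961778907/192028135 ≈ 36.254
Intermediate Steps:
P(f, y) = -8 + f*y/3 (P(f, y) = -8 + (f*y)/3 = -8 + f*y/3)
m(q, I) = 26 - 13*q (m(q, I) = -13*(6 + (-8 + (⅓)*q*3)) = -13*(6 + (-8 + q)) = -13*(-2 + q) = 26 - 13*q)
-373233/(-56165) + ((36*(-38))*(-74))/m(-261, -62) = -373233/(-56165) + ((36*(-38))*(-74))/(26 - 13*(-261)) = -373233*(-1/56165) + (-1368*(-74))/(26 + 3393) = 373233/56165 + 101232/3419 = 6961778907/192028135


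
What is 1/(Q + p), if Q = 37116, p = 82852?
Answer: 1/119968 ≈ 8.3356e-6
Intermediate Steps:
1/(Q + p) = 1/(37116 + 82852) = 1/119968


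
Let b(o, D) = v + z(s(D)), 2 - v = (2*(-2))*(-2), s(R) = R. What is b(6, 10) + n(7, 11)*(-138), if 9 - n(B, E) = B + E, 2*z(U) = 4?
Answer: 1238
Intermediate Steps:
z(U) = 2 (z(U) = (½)*4 = 2)
v = -6 (v = 2 - 2*(-2)*(-2) = 2 - (-4)*(-2) = 2 - 1*8 = 2 - 8 = -6)
n(B, E) = 9 - B - E (n(B, E) = 9 - (B + E) = 9 + (-B - E) = 9 - B - E)
b(o, D) = -4 (b(o, D) = -6 + 2 = -4)
b(6, 10) + n(7, 11)*(-138) = -4 + (9 - 1*7 - 1*11)*(-138) = -4 + (9 - 7 - 11)*(-138) = -4 - 9*(-138) = -4 + 1242 = 1238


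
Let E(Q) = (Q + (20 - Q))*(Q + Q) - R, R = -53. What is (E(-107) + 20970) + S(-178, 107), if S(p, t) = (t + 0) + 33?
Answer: 16883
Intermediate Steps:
S(p, t) = 33 + t (S(p, t) = t + 33 = 33 + t)
E(Q) = 53 + 40*Q (E(Q) = (Q + (20 - Q))*(Q + Q) - 1*(-53) = 20*(2*Q) + 53 = 40*Q + 53 = 53 + 40*Q)
(E(-107) + 20970) + S(-178, 107) = ((53 + 40*(-107)) + 20970) + (33 + 107) = ((53 - 4280) + 20970) + 140 = (-4227 + 20970) + 140 = 16743 + 140 = 16883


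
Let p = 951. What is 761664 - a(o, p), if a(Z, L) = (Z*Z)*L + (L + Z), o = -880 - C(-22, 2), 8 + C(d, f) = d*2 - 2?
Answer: -648082937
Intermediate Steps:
C(d, f) = -10 + 2*d (C(d, f) = -8 + (d*2 - 2) = -8 + (2*d - 2) = -8 + (-2 + 2*d) = -10 + 2*d)
o = -826 (o = -880 - (-10 + 2*(-22)) = -880 - (-10 - 44) = -880 - 1*(-54) = -880 + 54 = -826)
a(Z, L) = L + Z + L*Z² (a(Z, L) = Z²*L + (L + Z) = L*Z² + (L + Z) = L + Z + L*Z²)
761664 - a(o, p) = 761664 - (951 - 826 + 951*(-826)²) = 761664 - (951 - 826 + 951*682276) = 761664 - (951 - 826 + 648844476) = 761664 - 1*648844601 = 761664 - 648844601 = -648082937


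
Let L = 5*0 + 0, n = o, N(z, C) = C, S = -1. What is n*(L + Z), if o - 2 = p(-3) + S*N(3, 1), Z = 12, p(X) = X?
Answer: -24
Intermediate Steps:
o = -2 (o = 2 + (-3 - 1*1) = 2 + (-3 - 1) = 2 - 4 = -2)
n = -2
L = 0 (L = 0 + 0 = 0)
n*(L + Z) = -2*(0 + 12) = -2*12 = -24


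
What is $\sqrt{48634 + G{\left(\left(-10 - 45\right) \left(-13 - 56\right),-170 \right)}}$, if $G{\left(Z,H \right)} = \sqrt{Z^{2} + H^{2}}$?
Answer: $\sqrt{48634 + 5 \sqrt{577237}} \approx 228.98$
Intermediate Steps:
$G{\left(Z,H \right)} = \sqrt{H^{2} + Z^{2}}$
$\sqrt{48634 + G{\left(\left(-10 - 45\right) \left(-13 - 56\right),-170 \right)}} = \sqrt{48634 + \sqrt{\left(-170\right)^{2} + \left(\left(-10 - 45\right) \left(-13 - 56\right)\right)^{2}}} = \sqrt{48634 + \sqrt{28900 + \left(- 55 \left(-13 - 56\right)\right)^{2}}} = \sqrt{48634 + \sqrt{28900 + \left(\left(-55\right) \left(-69\right)\right)^{2}}} = \sqrt{48634 + \sqrt{28900 + 3795^{2}}} = \sqrt{48634 + \sqrt{28900 + 14402025}} = \sqrt{48634 + \sqrt{14430925}} = \sqrt{48634 + 5 \sqrt{577237}}$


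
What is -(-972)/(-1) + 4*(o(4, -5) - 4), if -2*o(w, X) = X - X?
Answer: -988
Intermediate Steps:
o(w, X) = 0 (o(w, X) = -(X - X)/2 = -½*0 = 0)
-(-972)/(-1) + 4*(o(4, -5) - 4) = -(-972)/(-1) + 4*(0 - 4) = -(-972)*(-1) + 4*(-4) = -27*36 - 16 = -972 - 16 = -988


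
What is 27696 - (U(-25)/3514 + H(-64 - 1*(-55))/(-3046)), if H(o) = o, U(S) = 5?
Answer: 74112019342/2675911 ≈ 27696.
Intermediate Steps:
27696 - (U(-25)/3514 + H(-64 - 1*(-55))/(-3046)) = 27696 - (5/3514 + (-64 - 1*(-55))/(-3046)) = 27696 - (5*(1/3514) + (-64 + 55)*(-1/3046)) = 27696 - (5/3514 - 9*(-1/3046)) = 27696 - (5/3514 + 9/3046) = 27696 - 1*11714/2675911 = 27696 - 11714/2675911 = 74112019342/2675911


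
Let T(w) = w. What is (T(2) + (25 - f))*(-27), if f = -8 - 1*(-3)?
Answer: -864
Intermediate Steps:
f = -5 (f = -8 + 3 = -5)
(T(2) + (25 - f))*(-27) = (2 + (25 - 1*(-5)))*(-27) = (2 + (25 + 5))*(-27) = (2 + 30)*(-27) = 32*(-27) = -864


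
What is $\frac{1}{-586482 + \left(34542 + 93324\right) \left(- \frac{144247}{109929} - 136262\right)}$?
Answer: $- \frac{36643}{638468773709116} \approx -5.7392 \cdot 10^{-11}$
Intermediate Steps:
$\frac{1}{-586482 + \left(34542 + 93324\right) \left(- \frac{144247}{109929} - 136262\right)} = \frac{1}{-586482 + 127866 \left(\left(-144247\right) \frac{1}{109929} - 136262\right)} = \frac{1}{-586482 + 127866 \left(- \frac{144247}{109929} - 136262\right)} = \frac{1}{-586482 + 127866 \left(- \frac{14979289645}{109929}\right)} = \frac{1}{-586482 - \frac{638447283249190}{36643}} = \frac{1}{- \frac{638468773709116}{36643}} = - \frac{36643}{638468773709116}$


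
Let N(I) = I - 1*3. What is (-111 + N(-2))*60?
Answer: -6960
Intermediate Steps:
N(I) = -3 + I (N(I) = I - 3 = -3 + I)
(-111 + N(-2))*60 = (-111 + (-3 - 2))*60 = (-111 - 5)*60 = -116*60 = -6960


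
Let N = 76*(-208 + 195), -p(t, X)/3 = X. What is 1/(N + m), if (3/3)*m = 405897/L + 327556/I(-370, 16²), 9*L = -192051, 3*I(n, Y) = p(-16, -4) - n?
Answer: 1358583/2126736629 ≈ 0.00063881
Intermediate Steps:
p(t, X) = -3*X
I(n, Y) = 4 - n/3 (I(n, Y) = (-3*(-4) - n)/3 = (12 - n)/3 = 4 - n/3)
L = -21339 (L = (⅑)*(-192051) = -21339)
N = -988 (N = 76*(-13) = -988)
m = 3469016633/1358583 (m = 405897/(-21339) + 327556/(4 - ⅓*(-370)) = 405897*(-1/21339) + 327556/(4 + 370/3) = -135299/7113 + 327556/(382/3) = -135299/7113 + 327556*(3/382) = -135299/7113 + 491334/191 = 3469016633/1358583 ≈ 2553.4)
1/(N + m) = 1/(-988 + 3469016633/1358583) = 1/(2126736629/1358583) = 1358583/2126736629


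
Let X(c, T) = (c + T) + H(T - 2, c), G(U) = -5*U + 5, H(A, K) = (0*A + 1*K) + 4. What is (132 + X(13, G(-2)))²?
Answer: 31329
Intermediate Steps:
H(A, K) = 4 + K (H(A, K) = (0 + K) + 4 = K + 4 = 4 + K)
G(U) = 5 - 5*U
X(c, T) = 4 + T + 2*c (X(c, T) = (c + T) + (4 + c) = (T + c) + (4 + c) = 4 + T + 2*c)
(132 + X(13, G(-2)))² = (132 + (4 + (5 - 5*(-2)) + 2*13))² = (132 + (4 + (5 + 10) + 26))² = (132 + (4 + 15 + 26))² = (132 + 45)² = 177² = 31329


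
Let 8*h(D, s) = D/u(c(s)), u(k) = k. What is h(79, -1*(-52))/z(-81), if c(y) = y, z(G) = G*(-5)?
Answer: 79/168480 ≈ 0.00046890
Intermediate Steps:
z(G) = -5*G
h(D, s) = D/(8*s) (h(D, s) = (D/s)/8 = D/(8*s))
h(79, -1*(-52))/z(-81) = ((⅛)*79/(-1*(-52)))/((-5*(-81))) = ((⅛)*79/52)/405 = ((⅛)*79*(1/52))*(1/405) = (79/416)*(1/405) = 79/168480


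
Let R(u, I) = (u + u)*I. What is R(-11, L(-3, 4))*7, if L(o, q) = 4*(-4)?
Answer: 2464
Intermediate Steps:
L(o, q) = -16
R(u, I) = 2*I*u (R(u, I) = (2*u)*I = 2*I*u)
R(-11, L(-3, 4))*7 = (2*(-16)*(-11))*7 = 352*7 = 2464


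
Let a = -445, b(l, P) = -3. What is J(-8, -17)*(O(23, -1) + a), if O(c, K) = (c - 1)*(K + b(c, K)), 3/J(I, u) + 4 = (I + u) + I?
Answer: 1599/37 ≈ 43.216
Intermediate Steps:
J(I, u) = 3/(-4 + u + 2*I) (J(I, u) = 3/(-4 + ((I + u) + I)) = 3/(-4 + (u + 2*I)) = 3/(-4 + u + 2*I))
O(c, K) = (-1 + c)*(-3 + K) (O(c, K) = (c - 1)*(K - 3) = (-1 + c)*(-3 + K))
J(-8, -17)*(O(23, -1) + a) = (3/(-4 - 17 + 2*(-8)))*((3 - 1*(-1) - 3*23 - 1*23) - 445) = (3/(-4 - 17 - 16))*((3 + 1 - 69 - 23) - 445) = (3/(-37))*(-88 - 445) = (3*(-1/37))*(-533) = -3/37*(-533) = 1599/37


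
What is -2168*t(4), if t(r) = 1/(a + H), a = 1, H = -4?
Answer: 2168/3 ≈ 722.67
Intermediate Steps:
t(r) = -⅓ (t(r) = 1/(1 - 4) = 1/(-3) = -⅓)
-2168*t(4) = -2168*(-⅓) = 2168/3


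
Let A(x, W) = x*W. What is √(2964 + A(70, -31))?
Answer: √794 ≈ 28.178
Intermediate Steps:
A(x, W) = W*x
√(2964 + A(70, -31)) = √(2964 - 31*70) = √(2964 - 2170) = √794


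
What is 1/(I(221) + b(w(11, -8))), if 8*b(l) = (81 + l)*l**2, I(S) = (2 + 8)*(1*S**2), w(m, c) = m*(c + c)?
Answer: 1/120570 ≈ 8.2939e-6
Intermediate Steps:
w(m, c) = 2*c*m (w(m, c) = m*(2*c) = 2*c*m)
I(S) = 10*S**2
b(l) = l**2*(81 + l)/8 (b(l) = ((81 + l)*l**2)/8 = (l**2*(81 + l))/8 = l**2*(81 + l)/8)
1/(I(221) + b(w(11, -8))) = 1/(10*221**2 + (2*(-8)*11)**2*(81 + 2*(-8)*11)/8) = 1/(10*48841 + (1/8)*(-176)**2*(81 - 176)) = 1/(488410 + (1/8)*30976*(-95)) = 1/(488410 - 367840) = 1/120570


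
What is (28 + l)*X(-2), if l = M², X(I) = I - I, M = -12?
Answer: 0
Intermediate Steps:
X(I) = 0
l = 144 (l = (-12)² = 144)
(28 + l)*X(-2) = (28 + 144)*0 = 172*0 = 0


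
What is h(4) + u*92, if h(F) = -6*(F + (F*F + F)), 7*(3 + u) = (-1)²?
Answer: -2848/7 ≈ -406.86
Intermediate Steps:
u = -20/7 (u = -3 + (⅐)*(-1)² = -3 + (⅐)*1 = -3 + ⅐ = -20/7 ≈ -2.8571)
h(F) = -12*F - 6*F² (h(F) = -6*(F + (F² + F)) = -6*(F + (F + F²)) = -6*(F² + 2*F) = -12*F - 6*F²)
h(4) + u*92 = -6*4*(2 + 4) - 20/7*92 = -6*4*6 - 1840/7 = -144 - 1840/7 = -2848/7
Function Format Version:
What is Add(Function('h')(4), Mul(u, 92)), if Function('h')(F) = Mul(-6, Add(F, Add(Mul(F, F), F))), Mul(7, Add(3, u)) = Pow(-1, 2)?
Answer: Rational(-2848, 7) ≈ -406.86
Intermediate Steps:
u = Rational(-20, 7) (u = Add(-3, Mul(Rational(1, 7), Pow(-1, 2))) = Add(-3, Mul(Rational(1, 7), 1)) = Add(-3, Rational(1, 7)) = Rational(-20, 7) ≈ -2.8571)
Function('h')(F) = Add(Mul(-12, F), Mul(-6, Pow(F, 2))) (Function('h')(F) = Mul(-6, Add(F, Add(Pow(F, 2), F))) = Mul(-6, Add(F, Add(F, Pow(F, 2)))) = Mul(-6, Add(Pow(F, 2), Mul(2, F))) = Add(Mul(-12, F), Mul(-6, Pow(F, 2))))
Add(Function('h')(4), Mul(u, 92)) = Add(Mul(-6, 4, Add(2, 4)), Mul(Rational(-20, 7), 92)) = Add(Mul(-6, 4, 6), Rational(-1840, 7)) = Add(-144, Rational(-1840, 7)) = Rational(-2848, 7)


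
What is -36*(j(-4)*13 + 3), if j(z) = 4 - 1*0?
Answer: -1980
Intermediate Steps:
j(z) = 4 (j(z) = 4 + 0 = 4)
-36*(j(-4)*13 + 3) = -36*(4*13 + 3) = -36*(52 + 3) = -36*55 = -1980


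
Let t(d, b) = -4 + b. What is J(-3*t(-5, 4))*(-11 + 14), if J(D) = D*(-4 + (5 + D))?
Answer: 0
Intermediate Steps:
J(D) = D*(1 + D)
J(-3*t(-5, 4))*(-11 + 14) = ((-3*(-4 + 4))*(1 - 3*(-4 + 4)))*(-11 + 14) = ((-3*0)*(1 - 3*0))*3 = (0*(1 + 0))*3 = (0*1)*3 = 0*3 = 0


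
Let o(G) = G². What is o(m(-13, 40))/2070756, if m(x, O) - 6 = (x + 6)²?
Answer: 3025/2070756 ≈ 0.0014608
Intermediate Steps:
m(x, O) = 6 + (6 + x)² (m(x, O) = 6 + (x + 6)² = 6 + (6 + x)²)
o(m(-13, 40))/2070756 = (6 + (6 - 13)²)²/2070756 = (6 + (-7)²)²*(1/2070756) = (6 + 49)²*(1/2070756) = 55²*(1/2070756) = 3025*(1/2070756) = 3025/2070756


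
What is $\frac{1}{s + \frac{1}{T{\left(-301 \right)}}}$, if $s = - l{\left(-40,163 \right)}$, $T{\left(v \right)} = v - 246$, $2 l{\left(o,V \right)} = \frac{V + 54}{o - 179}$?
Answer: $\frac{239586}{118261} \approx 2.0259$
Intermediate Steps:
$l{\left(o,V \right)} = \frac{54 + V}{2 \left(-179 + o\right)}$ ($l{\left(o,V \right)} = \frac{\left(V + 54\right) \frac{1}{o - 179}}{2} = \frac{\left(54 + V\right) \frac{1}{-179 + o}}{2} = \frac{\frac{1}{-179 + o} \left(54 + V\right)}{2} = \frac{54 + V}{2 \left(-179 + o\right)}$)
$T{\left(v \right)} = -246 + v$
$s = \frac{217}{438}$ ($s = - \frac{54 + 163}{2 \left(-179 - 40\right)} = - \frac{217}{2 \left(-219\right)} = - \frac{\left(-1\right) 217}{2 \cdot 219} = \left(-1\right) \left(- \frac{217}{438}\right) = \frac{217}{438} \approx 0.49543$)
$\frac{1}{s + \frac{1}{T{\left(-301 \right)}}} = \frac{1}{\frac{217}{438} + \frac{1}{-246 - 301}} = \frac{1}{\frac{217}{438} + \frac{1}{-547}} = \frac{1}{\frac{217}{438} - \frac{1}{547}} = \frac{1}{\frac{118261}{239586}} = \frac{239586}{118261}$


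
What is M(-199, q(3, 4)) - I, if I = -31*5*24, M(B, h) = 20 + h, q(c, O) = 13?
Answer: 3753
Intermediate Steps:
I = -3720 (I = -155*24 = -3720)
M(-199, q(3, 4)) - I = (20 + 13) - 1*(-3720) = 33 + 3720 = 3753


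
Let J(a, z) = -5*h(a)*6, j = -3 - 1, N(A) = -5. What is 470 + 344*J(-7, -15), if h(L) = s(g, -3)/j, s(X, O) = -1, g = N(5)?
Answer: -2110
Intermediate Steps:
g = -5
j = -4
h(L) = ¼ (h(L) = -1/(-4) = -1*(-¼) = ¼)
J(a, z) = -15/2 (J(a, z) = -5*¼*6 = -5/4*6 = -15/2)
470 + 344*J(-7, -15) = 470 + 344*(-15/2) = 470 - 2580 = -2110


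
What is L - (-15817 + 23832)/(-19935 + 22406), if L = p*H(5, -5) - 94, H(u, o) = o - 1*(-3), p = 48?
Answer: -68215/353 ≈ -193.24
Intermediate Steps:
H(u, o) = 3 + o (H(u, o) = o + 3 = 3 + o)
L = -190 (L = 48*(3 - 5) - 94 = 48*(-2) - 94 = -96 - 94 = -190)
L - (-15817 + 23832)/(-19935 + 22406) = -190 - (-15817 + 23832)/(-19935 + 22406) = -190 - 8015/2471 = -190 - 1*1145/353 = -190 - 1145/353 = -68215/353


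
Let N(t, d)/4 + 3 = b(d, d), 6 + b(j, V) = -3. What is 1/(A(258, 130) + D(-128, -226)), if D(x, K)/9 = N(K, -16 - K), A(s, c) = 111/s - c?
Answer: -86/48295 ≈ -0.0017807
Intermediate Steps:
b(j, V) = -9 (b(j, V) = -6 - 3 = -9)
N(t, d) = -48 (N(t, d) = -12 + 4*(-9) = -12 - 36 = -48)
A(s, c) = -c + 111/s
D(x, K) = -432 (D(x, K) = 9*(-48) = -432)
1/(A(258, 130) + D(-128, -226)) = 1/((-1*130 + 111/258) - 432) = 1/((-130 + 111*(1/258)) - 432) = 1/((-130 + 37/86) - 432) = 1/(-11143/86 - 432) = 1/(-48295/86) = -86/48295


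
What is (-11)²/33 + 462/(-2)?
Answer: -682/3 ≈ -227.33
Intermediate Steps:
(-11)²/33 + 462/(-2) = 121*(1/33) + 462*(-½) = 11/3 - 231 = -682/3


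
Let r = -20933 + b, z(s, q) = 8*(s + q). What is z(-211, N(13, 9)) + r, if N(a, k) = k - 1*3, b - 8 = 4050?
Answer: -18515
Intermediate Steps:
b = 4058 (b = 8 + 4050 = 4058)
N(a, k) = -3 + k (N(a, k) = k - 3 = -3 + k)
z(s, q) = 8*q + 8*s (z(s, q) = 8*(q + s) = 8*q + 8*s)
r = -16875 (r = -20933 + 4058 = -16875)
z(-211, N(13, 9)) + r = (8*(-3 + 9) + 8*(-211)) - 16875 = (8*6 - 1688) - 16875 = (48 - 1688) - 16875 = -1640 - 16875 = -18515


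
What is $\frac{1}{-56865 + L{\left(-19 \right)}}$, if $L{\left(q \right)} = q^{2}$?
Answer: $- \frac{1}{56504} \approx -1.7698 \cdot 10^{-5}$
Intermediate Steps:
$\frac{1}{-56865 + L{\left(-19 \right)}} = \frac{1}{-56865 + \left(-19\right)^{2}} = \frac{1}{-56865 + 361} = \frac{1}{-56504} = - \frac{1}{56504}$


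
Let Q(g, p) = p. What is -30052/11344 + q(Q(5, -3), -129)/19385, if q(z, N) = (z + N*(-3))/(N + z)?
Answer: -1602125307/604734460 ≈ -2.6493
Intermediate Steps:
q(z, N) = (z - 3*N)/(N + z)
-30052/11344 + q(Q(5, -3), -129)/19385 = -30052/11344 + ((-3 - 3*(-129))/(-129 - 3))/19385 = -30052*1/11344 + ((-3 + 387)/(-132))*(1/19385) = -7513/2836 - 1/132*384*(1/19385) = -7513/2836 - 32/11*1/19385 = -7513/2836 - 32/213235 = -1602125307/604734460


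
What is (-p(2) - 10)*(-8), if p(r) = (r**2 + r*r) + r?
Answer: 160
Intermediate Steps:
p(r) = r + 2*r**2 (p(r) = (r**2 + r**2) + r = 2*r**2 + r = r + 2*r**2)
(-p(2) - 10)*(-8) = (-2*(1 + 2*2) - 10)*(-8) = (-2*(1 + 4) - 10)*(-8) = (-2*5 - 10)*(-8) = (-1*10 - 10)*(-8) = (-10 - 10)*(-8) = -20*(-8) = 160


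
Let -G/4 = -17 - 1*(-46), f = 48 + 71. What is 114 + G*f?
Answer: -13690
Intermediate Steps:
f = 119
G = -116 (G = -4*(-17 - 1*(-46)) = -4*(-17 + 46) = -4*29 = -116)
114 + G*f = 114 - 116*119 = 114 - 13804 = -13690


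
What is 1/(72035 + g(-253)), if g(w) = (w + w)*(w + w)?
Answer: 1/328071 ≈ 3.0481e-6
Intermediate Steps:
g(w) = 4*w² (g(w) = (2*w)*(2*w) = 4*w²)
1/(72035 + g(-253)) = 1/(72035 + 4*(-253)²) = 1/(72035 + 4*64009) = 1/(72035 + 256036) = 1/328071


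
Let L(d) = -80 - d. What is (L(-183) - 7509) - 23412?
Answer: -30818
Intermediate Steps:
(L(-183) - 7509) - 23412 = ((-80 - 1*(-183)) - 7509) - 23412 = ((-80 + 183) - 7509) - 23412 = (103 - 7509) - 23412 = -7406 - 23412 = -30818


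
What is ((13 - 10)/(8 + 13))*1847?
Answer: 1847/7 ≈ 263.86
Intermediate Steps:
((13 - 10)/(8 + 13))*1847 = (3/21)*1847 = (3*(1/21))*1847 = (1/7)*1847 = 1847/7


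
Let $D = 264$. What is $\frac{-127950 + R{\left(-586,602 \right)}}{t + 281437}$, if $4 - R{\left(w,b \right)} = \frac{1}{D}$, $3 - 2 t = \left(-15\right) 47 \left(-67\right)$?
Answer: $- \frac{33777745}{68064744} \approx -0.49626$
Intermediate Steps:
$t = -23616$ ($t = \frac{3}{2} - \frac{\left(-15\right) 47 \left(-67\right)}{2} = \frac{3}{2} - \frac{\left(-705\right) \left(-67\right)}{2} = \frac{3}{2} - \frac{47235}{2} = -23616$)
$R{\left(w,b \right)} = \frac{1055}{264}$ ($R{\left(w,b \right)} = 4 - \frac{1}{264} = \frac{1055}{264}$)
$\frac{-127950 + R{\left(-586,602 \right)}}{t + 281437} = \frac{-127950 + \frac{1055}{264}}{-23616 + 281437} = - \frac{33777745}{264 \cdot 257821} = \left(- \frac{33777745}{264}\right) \frac{1}{257821} = - \frac{33777745}{68064744}$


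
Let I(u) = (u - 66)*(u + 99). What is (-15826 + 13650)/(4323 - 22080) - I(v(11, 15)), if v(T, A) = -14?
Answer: 120749776/17757 ≈ 6800.1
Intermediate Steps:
I(u) = (-66 + u)*(99 + u)
(-15826 + 13650)/(4323 - 22080) - I(v(11, 15)) = (-15826 + 13650)/(4323 - 22080) - (-6534 + (-14)² + 33*(-14)) = -2176/(-17757) - (-6534 + 196 - 462) = -2176*(-1/17757) - 1*(-6800) = 2176/17757 + 6800 = 120749776/17757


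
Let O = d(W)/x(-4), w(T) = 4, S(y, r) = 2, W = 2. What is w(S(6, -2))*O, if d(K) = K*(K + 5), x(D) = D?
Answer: -14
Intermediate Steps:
d(K) = K*(5 + K)
O = -7/2 (O = (2*(5 + 2))/(-4) = (2*7)*(-¼) = 14*(-¼) = -7/2 ≈ -3.5000)
w(S(6, -2))*O = 4*(-7/2) = -14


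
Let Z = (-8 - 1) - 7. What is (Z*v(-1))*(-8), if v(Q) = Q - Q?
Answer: 0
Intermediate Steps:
v(Q) = 0
Z = -16 (Z = -9 - 7 = -16)
(Z*v(-1))*(-8) = -16*0*(-8) = 0*(-8) = 0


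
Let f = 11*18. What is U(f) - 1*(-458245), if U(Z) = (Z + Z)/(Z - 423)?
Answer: 11456081/25 ≈ 4.5824e+5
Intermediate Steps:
f = 198
U(Z) = 2*Z/(-423 + Z) (U(Z) = (2*Z)/(-423 + Z) = 2*Z/(-423 + Z))
U(f) - 1*(-458245) = 2*198/(-423 + 198) - 1*(-458245) = 2*198/(-225) + 458245 = 2*198*(-1/225) + 458245 = -44/25 + 458245 = 11456081/25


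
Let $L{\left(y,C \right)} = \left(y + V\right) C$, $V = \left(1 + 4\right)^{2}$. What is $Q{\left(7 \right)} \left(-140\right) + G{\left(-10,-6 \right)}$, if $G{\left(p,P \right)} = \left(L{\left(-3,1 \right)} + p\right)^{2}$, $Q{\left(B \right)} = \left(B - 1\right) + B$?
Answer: $-1676$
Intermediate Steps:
$V = 25$ ($V = 5^{2} = 25$)
$Q{\left(B \right)} = -1 + 2 B$ ($Q{\left(B \right)} = \left(-1 + B\right) + B = -1 + 2 B$)
$L{\left(y,C \right)} = C \left(25 + y\right)$ ($L{\left(y,C \right)} = \left(y + 25\right) C = \left(25 + y\right) C = C \left(25 + y\right)$)
$G{\left(p,P \right)} = \left(22 + p\right)^{2}$ ($G{\left(p,P \right)} = \left(1 \left(25 - 3\right) + p\right)^{2} = \left(1 \cdot 22 + p\right)^{2} = \left(22 + p\right)^{2}$)
$Q{\left(7 \right)} \left(-140\right) + G{\left(-10,-6 \right)} = \left(-1 + 2 \cdot 7\right) \left(-140\right) + \left(22 - 10\right)^{2} = \left(-1 + 14\right) \left(-140\right) + 12^{2} = 13 \left(-140\right) + 144 = -1820 + 144 = -1676$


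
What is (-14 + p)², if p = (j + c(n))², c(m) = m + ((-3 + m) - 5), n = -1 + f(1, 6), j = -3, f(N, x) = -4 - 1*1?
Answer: 265225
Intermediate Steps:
f(N, x) = -5 (f(N, x) = -4 - 1 = -5)
n = -6 (n = -1 - 5 = -6)
c(m) = -8 + 2*m (c(m) = m + (-8 + m) = -8 + 2*m)
p = 529 (p = (-3 + (-8 + 2*(-6)))² = (-3 + (-8 - 12))² = (-3 - 20)² = (-23)² = 529)
(-14 + p)² = (-14 + 529)² = 515² = 265225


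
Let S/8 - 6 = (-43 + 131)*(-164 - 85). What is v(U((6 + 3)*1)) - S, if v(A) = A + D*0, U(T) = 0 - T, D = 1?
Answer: 175239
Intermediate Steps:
U(T) = -T
S = -175248 (S = 48 + 8*((-43 + 131)*(-164 - 85)) = 48 + 8*(88*(-249)) = 48 + 8*(-21912) = 48 - 175296 = -175248)
v(A) = A (v(A) = A + 1*0 = A + 0 = A)
v(U((6 + 3)*1)) - S = -(6 + 3) - 1*(-175248) = -9 + 175248 = 175239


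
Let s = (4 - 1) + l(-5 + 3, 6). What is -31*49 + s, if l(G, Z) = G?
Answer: -1518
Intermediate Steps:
s = 1 (s = (4 - 1) + (-5 + 3) = 3 - 2 = 1)
-31*49 + s = -31*49 + 1 = -1519 + 1 = -1518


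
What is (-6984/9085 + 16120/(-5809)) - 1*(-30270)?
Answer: 1597305116294/52774765 ≈ 30266.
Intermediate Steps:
(-6984/9085 + 16120/(-5809)) - 1*(-30270) = (-6984*1/9085 + 16120*(-1/5809)) + 30270 = (-6984/9085 - 16120/5809) + 30270 = -187020256/52774765 + 30270 = 1597305116294/52774765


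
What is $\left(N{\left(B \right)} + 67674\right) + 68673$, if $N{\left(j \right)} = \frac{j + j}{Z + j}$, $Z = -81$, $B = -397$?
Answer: $\frac{32587330}{239} \approx 1.3635 \cdot 10^{5}$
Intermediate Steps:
$N{\left(j \right)} = \frac{2 j}{-81 + j}$ ($N{\left(j \right)} = \frac{j + j}{-81 + j} = \frac{2 j}{-81 + j}$)
$\left(N{\left(B \right)} + 67674\right) + 68673 = \left(2 \left(-397\right) \frac{1}{-81 - 397} + 67674\right) + 68673 = \left(2 \left(-397\right) \frac{1}{-478} + 67674\right) + 68673 = \left(2 \left(-397\right) \left(- \frac{1}{478}\right) + 67674\right) + 68673 = \left(\frac{397}{239} + 67674\right) + 68673 = \frac{16174483}{239} + 68673 = \frac{32587330}{239}$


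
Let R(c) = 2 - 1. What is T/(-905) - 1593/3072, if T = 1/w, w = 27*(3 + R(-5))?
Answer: -12975241/25021440 ≈ -0.51857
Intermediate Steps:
R(c) = 1
w = 108 (w = 27*(3 + 1) = 27*4 = 108)
T = 1/108 ≈ 0.0092593
T/(-905) - 1593/3072 = (1/108)/(-905) - 1593/3072 = (1/108)*(-1/905) - 1593*1/3072 = -1/97740 - 531/1024 = -12975241/25021440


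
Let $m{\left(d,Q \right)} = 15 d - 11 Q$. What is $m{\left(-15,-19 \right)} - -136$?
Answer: $120$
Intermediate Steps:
$m{\left(d,Q \right)} = - 11 Q + 15 d$
$m{\left(-15,-19 \right)} - -136 = \left(\left(-11\right) \left(-19\right) + 15 \left(-15\right)\right) - -136 = \left(209 - 225\right) + 136 = -16 + 136 = 120$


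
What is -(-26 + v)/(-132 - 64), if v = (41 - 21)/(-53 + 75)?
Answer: -69/539 ≈ -0.12801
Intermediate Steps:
v = 10/11 (v = 20/22 = 20*(1/22) = 10/11 ≈ 0.90909)
-(-26 + v)/(-132 - 64) = -(-26 + 10/11)/(-132 - 64) = -(-276)/(11*(-196)) = -(-276)*(-1)/(11*196) = -1*69/539 = -69/539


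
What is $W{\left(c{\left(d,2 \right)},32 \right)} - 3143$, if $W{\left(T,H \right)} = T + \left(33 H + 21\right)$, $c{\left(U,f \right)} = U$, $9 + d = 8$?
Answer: $-2067$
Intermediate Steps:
$d = -1$ ($d = -9 + 8 = -1$)
$W{\left(T,H \right)} = 21 + T + 33 H$ ($W{\left(T,H \right)} = T + \left(21 + 33 H\right) = 21 + T + 33 H$)
$W{\left(c{\left(d,2 \right)},32 \right)} - 3143 = \left(21 - 1 + 33 \cdot 32\right) - 3143 = \left(21 - 1 + 1056\right) - 3143 = 1076 - 3143 = -2067$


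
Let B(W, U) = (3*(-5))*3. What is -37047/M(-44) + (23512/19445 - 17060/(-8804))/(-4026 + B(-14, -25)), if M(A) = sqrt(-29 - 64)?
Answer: -44894279/58077489865 + 12349*I*sqrt(93)/31 ≈ -0.00077301 + 3841.6*I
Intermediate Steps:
B(W, U) = -45 (B(W, U) = -15*3 = -45)
M(A) = I*sqrt(93) (M(A) = sqrt(-93) = I*sqrt(93))
-37047/M(-44) + (23512/19445 - 17060/(-8804))/(-4026 + B(-14, -25)) = -37047*(-I*sqrt(93)/93) + (23512/19445 - 17060/(-8804))/(-4026 - 45) = -(-12349)*I*sqrt(93)/31 + (23512*(1/19445) - 17060*(-1/8804))/(-4071) = 12349*I*sqrt(93)/31 + (23512/19445 + 4265/2201)*(-1/4071) = 12349*I*sqrt(93)/31 + (134682837/42798445)*(-1/4071) = 12349*I*sqrt(93)/31 - 44894279/58077489865 = -44894279/58077489865 + 12349*I*sqrt(93)/31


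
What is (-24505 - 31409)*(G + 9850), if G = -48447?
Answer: 2158112658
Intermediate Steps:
(-24505 - 31409)*(G + 9850) = (-24505 - 31409)*(-48447 + 9850) = -55914*(-38597) = 2158112658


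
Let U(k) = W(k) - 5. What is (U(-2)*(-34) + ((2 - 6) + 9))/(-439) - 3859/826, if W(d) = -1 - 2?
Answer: -1922903/362614 ≈ -5.3029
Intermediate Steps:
W(d) = -3
U(k) = -8 (U(k) = -3 - 5 = -8)
(U(-2)*(-34) + ((2 - 6) + 9))/(-439) - 3859/826 = (-8*(-34) + ((2 - 6) + 9))/(-439) - 3859/826 = (272 + (-4 + 9))*(-1/439) - 3859*1/826 = (272 + 5)*(-1/439) - 3859/826 = 277*(-1/439) - 3859/826 = -277/439 - 3859/826 = -1922903/362614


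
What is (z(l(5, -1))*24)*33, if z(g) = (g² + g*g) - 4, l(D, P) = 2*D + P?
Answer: 125136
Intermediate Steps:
l(D, P) = P + 2*D
z(g) = -4 + 2*g² (z(g) = (g² + g²) - 4 = 2*g² - 4 = -4 + 2*g²)
(z(l(5, -1))*24)*33 = ((-4 + 2*(-1 + 2*5)²)*24)*33 = ((-4 + 2*(-1 + 10)²)*24)*33 = ((-4 + 2*9²)*24)*33 = ((-4 + 2*81)*24)*33 = ((-4 + 162)*24)*33 = (158*24)*33 = 3792*33 = 125136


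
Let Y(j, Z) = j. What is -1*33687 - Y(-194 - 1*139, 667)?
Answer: -33354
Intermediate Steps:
-1*33687 - Y(-194 - 1*139, 667) = -1*33687 - (-194 - 1*139) = -33687 - (-194 - 139) = -33687 - 1*(-333) = -33687 + 333 = -33354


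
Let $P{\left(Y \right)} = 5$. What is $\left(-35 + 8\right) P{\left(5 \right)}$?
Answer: $-135$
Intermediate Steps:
$\left(-35 + 8\right) P{\left(5 \right)} = \left(-35 + 8\right) 5 = \left(-27\right) 5 = -135$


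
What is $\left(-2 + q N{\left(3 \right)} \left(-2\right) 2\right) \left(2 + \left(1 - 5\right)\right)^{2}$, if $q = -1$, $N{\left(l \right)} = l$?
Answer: $40$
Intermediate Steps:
$\left(-2 + q N{\left(3 \right)} \left(-2\right) 2\right) \left(2 + \left(1 - 5\right)\right)^{2} = \left(-2 - 3 \left(-2\right) 2\right) \left(2 + \left(1 - 5\right)\right)^{2} = \left(-2 - \left(-6\right) 2\right) \left(2 - 4\right)^{2} = \left(-2 - -12\right) \left(-2\right)^{2} = \left(-2 + 12\right) 4 = 10 \cdot 4 = 40$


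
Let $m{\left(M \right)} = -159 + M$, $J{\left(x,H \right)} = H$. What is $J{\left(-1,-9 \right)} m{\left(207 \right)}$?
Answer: $-432$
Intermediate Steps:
$J{\left(-1,-9 \right)} m{\left(207 \right)} = - 9 \left(-159 + 207\right) = \left(-9\right) 48 = -432$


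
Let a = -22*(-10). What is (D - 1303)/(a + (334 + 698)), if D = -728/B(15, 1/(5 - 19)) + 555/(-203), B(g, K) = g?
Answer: -1030936/953085 ≈ -1.0817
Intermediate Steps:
a = 220
D = -156109/3045 (D = -728/15 + 555/(-203) = -728*1/15 + 555*(-1/203) = -728/15 - 555/203 = -156109/3045 ≈ -51.267)
(D - 1303)/(a + (334 + 698)) = (-156109/3045 - 1303)/(220 + (334 + 698)) = -4123744/3045/(220 + 1032) = -4123744/3045/1252 = (1/1252)*(-4123744/3045) = -1030936/953085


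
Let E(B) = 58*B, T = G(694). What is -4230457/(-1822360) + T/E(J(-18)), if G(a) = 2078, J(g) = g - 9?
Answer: 48931579/49203720 ≈ 0.99447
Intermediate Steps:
J(g) = -9 + g
T = 2078
-4230457/(-1822360) + T/E(J(-18)) = -4230457/(-1822360) + 2078/((58*(-9 - 18))) = -4230457*(-1/1822360) + 2078/((58*(-27))) = 4230457/1822360 + 2078/(-1566) = 4230457/1822360 + 2078*(-1/1566) = 4230457/1822360 - 1039/783 = 48931579/49203720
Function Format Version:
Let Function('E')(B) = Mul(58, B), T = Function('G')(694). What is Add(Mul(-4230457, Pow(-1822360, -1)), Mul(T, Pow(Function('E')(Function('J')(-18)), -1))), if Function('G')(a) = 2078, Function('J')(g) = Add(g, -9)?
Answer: Rational(48931579, 49203720) ≈ 0.99447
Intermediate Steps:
Function('J')(g) = Add(-9, g)
T = 2078
Add(Mul(-4230457, Pow(-1822360, -1)), Mul(T, Pow(Function('E')(Function('J')(-18)), -1))) = Add(Mul(-4230457, Pow(-1822360, -1)), Mul(2078, Pow(Mul(58, Add(-9, -18)), -1))) = Add(Mul(-4230457, Rational(-1, 1822360)), Mul(2078, Pow(Mul(58, -27), -1))) = Add(Rational(4230457, 1822360), Mul(2078, Pow(-1566, -1))) = Add(Rational(4230457, 1822360), Mul(2078, Rational(-1, 1566))) = Add(Rational(4230457, 1822360), Rational(-1039, 783)) = Rational(48931579, 49203720)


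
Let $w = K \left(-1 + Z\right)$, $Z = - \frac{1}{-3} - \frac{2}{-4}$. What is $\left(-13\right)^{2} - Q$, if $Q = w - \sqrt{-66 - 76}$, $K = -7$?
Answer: $\frac{1007}{6} + i \sqrt{142} \approx 167.83 + 11.916 i$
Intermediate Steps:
$Z = \frac{5}{6}$ ($Z = \left(-1\right) \left(- \frac{1}{3}\right) - - \frac{1}{2} = \frac{1}{3} + \frac{1}{2} = \frac{5}{6} \approx 0.83333$)
$w = \frac{7}{6}$ ($w = - 7 \left(-1 + \frac{5}{6}\right) = \left(-7\right) \left(- \frac{1}{6}\right) = \frac{7}{6} \approx 1.1667$)
$Q = \frac{7}{6} - i \sqrt{142}$ ($Q = \frac{7}{6} - \sqrt{-66 - 76} = \frac{7}{6} - \sqrt{-142} = \frac{7}{6} - i \sqrt{142} \approx 1.1667 - 11.916 i$)
$\left(-13\right)^{2} - Q = \left(-13\right)^{2} - \left(\frac{7}{6} - i \sqrt{142}\right) = 169 - \left(\frac{7}{6} - i \sqrt{142}\right) = \frac{1007}{6} + i \sqrt{142}$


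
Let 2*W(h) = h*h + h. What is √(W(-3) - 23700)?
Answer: 3*I*√2633 ≈ 153.94*I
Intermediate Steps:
W(h) = h/2 + h²/2 (W(h) = (h*h + h)/2 = (h² + h)/2 = (h + h²)/2 = h/2 + h²/2)
√(W(-3) - 23700) = √((½)*(-3)*(1 - 3) - 23700) = √((½)*(-3)*(-2) - 23700) = √(3 - 23700) = √(-23697) = 3*I*√2633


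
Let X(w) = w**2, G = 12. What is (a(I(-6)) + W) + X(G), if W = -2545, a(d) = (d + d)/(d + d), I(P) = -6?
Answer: -2400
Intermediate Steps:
a(d) = 1 (a(d) = (2*d)/((2*d)) = (2*d)*(1/(2*d)) = 1)
(a(I(-6)) + W) + X(G) = (1 - 2545) + 12**2 = -2544 + 144 = -2400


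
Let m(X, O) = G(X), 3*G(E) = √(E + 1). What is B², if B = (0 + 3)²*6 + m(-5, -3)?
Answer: 26240/9 + 72*I ≈ 2915.6 + 72.0*I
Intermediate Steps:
G(E) = √(1 + E)/3 (G(E) = √(E + 1)/3 = √(1 + E)/3)
m(X, O) = √(1 + X)/3
B = 54 + 2*I/3 (B = (0 + 3)²*6 + √(1 - 5)/3 = 3²*6 + √(-4)/3 = 9*6 + (2*I)/3 = 54 + 2*I/3 ≈ 54.0 + 0.66667*I)
B² = (54 + 2*I/3)²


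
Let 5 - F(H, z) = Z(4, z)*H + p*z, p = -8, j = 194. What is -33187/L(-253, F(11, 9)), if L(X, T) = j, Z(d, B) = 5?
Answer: -33187/194 ≈ -171.07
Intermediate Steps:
F(H, z) = 5 - 5*H + 8*z (F(H, z) = 5 - (5*H - 8*z) = 5 - (-8*z + 5*H) = 5 + (-5*H + 8*z) = 5 - 5*H + 8*z)
L(X, T) = 194
-33187/L(-253, F(11, 9)) = -33187/194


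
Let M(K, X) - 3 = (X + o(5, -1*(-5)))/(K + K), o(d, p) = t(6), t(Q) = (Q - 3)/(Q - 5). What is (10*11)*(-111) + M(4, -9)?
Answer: -48831/4 ≈ -12208.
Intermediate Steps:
t(Q) = (-3 + Q)/(-5 + Q)
o(d, p) = 3 (o(d, p) = (-3 + 6)/(-5 + 6) = 3/1 = 1*3 = 3)
M(K, X) = 3 + (3 + X)/(2*K) (M(K, X) = 3 + (X + 3)/(K + K) = 3 + (3 + X)/((2*K)) = 3 + (3 + X)*(1/(2*K)) = 3 + (3 + X)/(2*K))
(10*11)*(-111) + M(4, -9) = (10*11)*(-111) + (1/2)*(3 - 9 + 6*4)/4 = 110*(-111) + (1/2)*(1/4)*(3 - 9 + 24) = -12210 + (1/2)*(1/4)*18 = -12210 + 9/4 = -48831/4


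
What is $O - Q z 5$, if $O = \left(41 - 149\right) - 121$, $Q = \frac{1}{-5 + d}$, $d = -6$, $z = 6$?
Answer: $- \frac{2489}{11} \approx -226.27$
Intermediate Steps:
$Q = - \frac{1}{11}$ ($Q = \frac{1}{-5 - 6} = \frac{1}{-11} = - \frac{1}{11} \approx -0.090909$)
$O = -229$ ($O = -108 - 121 = -229$)
$O - Q z 5 = -229 - \left(- \frac{1}{11}\right) 6 \cdot 5 = -229 - \left(- \frac{6}{11}\right) 5 = -229 - - \frac{30}{11} = -229 + \frac{30}{11} = - \frac{2489}{11}$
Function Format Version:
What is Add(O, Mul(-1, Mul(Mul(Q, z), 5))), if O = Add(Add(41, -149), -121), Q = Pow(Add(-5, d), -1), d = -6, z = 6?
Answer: Rational(-2489, 11) ≈ -226.27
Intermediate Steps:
Q = Rational(-1, 11) (Q = Pow(Add(-5, -6), -1) = Pow(-11, -1) = Rational(-1, 11) ≈ -0.090909)
O = -229 (O = Add(-108, -121) = -229)
Add(O, Mul(-1, Mul(Mul(Q, z), 5))) = Add(-229, Mul(-1, Mul(Mul(Rational(-1, 11), 6), 5))) = Add(-229, Mul(-1, Mul(Rational(-6, 11), 5))) = Add(-229, Mul(-1, Rational(-30, 11))) = Add(-229, Rational(30, 11)) = Rational(-2489, 11)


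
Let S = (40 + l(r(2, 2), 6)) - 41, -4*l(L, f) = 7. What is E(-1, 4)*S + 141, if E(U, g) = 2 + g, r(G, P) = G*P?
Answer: 249/2 ≈ 124.50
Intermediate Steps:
l(L, f) = -7/4 (l(L, f) = -¼*7 = -7/4)
S = -11/4 (S = (40 - 7/4) - 41 = 153/4 - 41 = -11/4 ≈ -2.7500)
E(-1, 4)*S + 141 = (2 + 4)*(-11/4) + 141 = 6*(-11/4) + 141 = -33/2 + 141 = 249/2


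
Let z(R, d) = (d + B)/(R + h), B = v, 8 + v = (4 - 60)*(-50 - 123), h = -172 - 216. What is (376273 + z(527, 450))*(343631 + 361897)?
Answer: 36907635061656/139 ≈ 2.6552e+11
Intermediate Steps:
h = -388
v = 9680 (v = -8 + (4 - 60)*(-50 - 123) = -8 - 56*(-173) = -8 + 9688 = 9680)
B = 9680
z(R, d) = (9680 + d)/(-388 + R) (z(R, d) = (d + 9680)/(R - 388) = (9680 + d)/(-388 + R))
(376273 + z(527, 450))*(343631 + 361897) = (376273 + (9680 + 450)/(-388 + 527))*(343631 + 361897) = (376273 + 10130/139)*705528 = (52312077/139)*705528 = 36907635061656/139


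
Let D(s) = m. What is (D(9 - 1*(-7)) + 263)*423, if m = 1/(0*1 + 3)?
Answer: 111390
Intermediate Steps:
m = ⅓ (m = 1/(0 + 3) = 1/3 = ⅓ ≈ 0.33333)
D(s) = ⅓
(D(9 - 1*(-7)) + 263)*423 = (⅓ + 263)*423 = (790/3)*423 = 111390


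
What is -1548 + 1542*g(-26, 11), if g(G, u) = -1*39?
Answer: -61686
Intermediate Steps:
g(G, u) = -39
-1548 + 1542*g(-26, 11) = -1548 + 1542*(-39) = -1548 - 60138 = -61686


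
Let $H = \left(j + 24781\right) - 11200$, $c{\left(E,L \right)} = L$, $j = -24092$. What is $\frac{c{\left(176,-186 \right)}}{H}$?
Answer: $\frac{186}{10511} \approx 0.017696$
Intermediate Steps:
$H = -10511$ ($H = \left(-24092 + 24781\right) - 11200 = 689 - 11200 = -10511$)
$\frac{c{\left(176,-186 \right)}}{H} = - \frac{186}{-10511} = \left(-186\right) \left(- \frac{1}{10511}\right) = \frac{186}{10511}$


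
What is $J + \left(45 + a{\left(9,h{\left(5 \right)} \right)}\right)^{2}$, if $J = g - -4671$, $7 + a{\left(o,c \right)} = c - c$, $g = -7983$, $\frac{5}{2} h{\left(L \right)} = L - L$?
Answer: $-1868$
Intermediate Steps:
$h{\left(L \right)} = 0$ ($h{\left(L \right)} = \frac{2 \left(L - L\right)}{5} = \frac{2}{5} \cdot 0 = 0$)
$a{\left(o,c \right)} = -7$ ($a{\left(o,c \right)} = -7 + \left(c - c\right) = -7 + 0 = -7$)
$J = -3312$ ($J = -7983 - -4671 = -7983 + 4671 = -3312$)
$J + \left(45 + a{\left(9,h{\left(5 \right)} \right)}\right)^{2} = -3312 + \left(45 - 7\right)^{2} = -3312 + 38^{2} = -3312 + 1444 = -1868$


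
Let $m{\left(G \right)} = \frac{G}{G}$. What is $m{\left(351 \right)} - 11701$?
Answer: $-11700$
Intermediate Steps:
$m{\left(G \right)} = 1$
$m{\left(351 \right)} - 11701 = 1 - 11701 = -11700$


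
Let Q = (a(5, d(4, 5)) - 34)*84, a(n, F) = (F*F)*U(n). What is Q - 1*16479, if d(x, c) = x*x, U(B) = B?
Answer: 88185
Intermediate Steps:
d(x, c) = x²
a(n, F) = n*F² (a(n, F) = (F*F)*n = F²*n = n*F²)
Q = 104664 (Q = (5*(4²)² - 34)*84 = (5*16² - 34)*84 = (5*256 - 34)*84 = (1280 - 34)*84 = 1246*84 = 104664)
Q - 1*16479 = 104664 - 1*16479 = 104664 - 16479 = 88185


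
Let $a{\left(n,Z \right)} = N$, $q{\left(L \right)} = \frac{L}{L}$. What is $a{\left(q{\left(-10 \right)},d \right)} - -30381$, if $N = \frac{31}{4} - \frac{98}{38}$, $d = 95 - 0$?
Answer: $\frac{2309349}{76} \approx 30386.0$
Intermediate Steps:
$d = 95$ ($d = 95 + 0 = 95$)
$N = \frac{393}{76}$ ($N = 31 \cdot \frac{1}{4} - \frac{49}{19} = \frac{31}{4} - \frac{49}{19} = \frac{393}{76} \approx 5.1711$)
$q{\left(L \right)} = 1$
$a{\left(n,Z \right)} = \frac{393}{76}$
$a{\left(q{\left(-10 \right)},d \right)} - -30381 = \frac{393}{76} - -30381 = \frac{393}{76} + 30381 = \frac{2309349}{76}$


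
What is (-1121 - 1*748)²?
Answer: 3493161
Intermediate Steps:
(-1121 - 1*748)² = (-1121 - 748)² = (-1869)² = 3493161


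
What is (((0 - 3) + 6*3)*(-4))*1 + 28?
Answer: -32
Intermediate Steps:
(((0 - 3) + 6*3)*(-4))*1 + 28 = ((-3 + 18)*(-4))*1 + 28 = (15*(-4))*1 + 28 = -60*1 + 28 = -60 + 28 = -32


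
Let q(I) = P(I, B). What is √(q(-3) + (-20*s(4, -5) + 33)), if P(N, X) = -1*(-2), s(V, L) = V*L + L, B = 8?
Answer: √535 ≈ 23.130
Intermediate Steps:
s(V, L) = L + L*V (s(V, L) = L*V + L = L + L*V)
P(N, X) = 2
q(I) = 2
√(q(-3) + (-20*s(4, -5) + 33)) = √(2 + (-(-100)*(1 + 4) + 33)) = √(2 + (-(-100)*5 + 33)) = √(2 + (-20*(-25) + 33)) = √(2 + (500 + 33)) = √(2 + 533) = √535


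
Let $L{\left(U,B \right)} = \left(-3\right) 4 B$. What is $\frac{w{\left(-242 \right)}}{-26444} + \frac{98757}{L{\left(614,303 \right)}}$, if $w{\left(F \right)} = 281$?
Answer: $- \frac{18142721}{667711} \approx -27.172$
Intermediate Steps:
$L{\left(U,B \right)} = - 12 B$
$\frac{w{\left(-242 \right)}}{-26444} + \frac{98757}{L{\left(614,303 \right)}} = \frac{281}{-26444} + \frac{98757}{\left(-12\right) 303} = 281 \left(- \frac{1}{26444}\right) + \frac{98757}{-3636} = - \frac{281}{26444} + 98757 \left(- \frac{1}{3636}\right) = - \frac{281}{26444} - \frac{10973}{404} = - \frac{18142721}{667711}$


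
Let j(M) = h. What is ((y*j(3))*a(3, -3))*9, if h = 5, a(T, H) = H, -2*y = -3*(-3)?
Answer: 1215/2 ≈ 607.50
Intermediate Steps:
y = -9/2 (y = -(-3)*(-3)/2 = -½*9 = -9/2 ≈ -4.5000)
j(M) = 5
((y*j(3))*a(3, -3))*9 = (-9/2*5*(-3))*9 = -45/2*(-3)*9 = (135/2)*9 = 1215/2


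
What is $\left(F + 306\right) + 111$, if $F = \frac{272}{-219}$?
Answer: $\frac{91051}{219} \approx 415.76$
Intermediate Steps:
$F = - \frac{272}{219}$ ($F = 272 \left(- \frac{1}{219}\right) = - \frac{272}{219} \approx -1.242$)
$\left(F + 306\right) + 111 = \left(- \frac{272}{219} + 306\right) + 111 = \frac{66742}{219} + 111 = \frac{91051}{219}$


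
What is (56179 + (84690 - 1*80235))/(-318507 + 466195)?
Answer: 30317/73844 ≈ 0.41055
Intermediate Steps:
(56179 + (84690 - 1*80235))/(-318507 + 466195) = (56179 + (84690 - 80235))/147688 = (56179 + 4455)*(1/147688) = 60634*(1/147688) = 30317/73844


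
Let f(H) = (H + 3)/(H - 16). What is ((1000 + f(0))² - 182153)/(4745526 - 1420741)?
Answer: 209272841/851144960 ≈ 0.24587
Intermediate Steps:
f(H) = (3 + H)/(-16 + H)
((1000 + f(0))² - 182153)/(4745526 - 1420741) = ((1000 + (3 + 0)/(-16 + 0))² - 182153)/(4745526 - 1420741) = ((1000 + 3/(-16))² - 182153)/3324785 = ((1000 - 1/16*3)² - 182153)*(1/3324785) = ((1000 - 3/16)² - 182153)*(1/3324785) = ((15997/16)² - 182153)*(1/3324785) = (255904009/256 - 182153)*(1/3324785) = (209272841/256)*(1/3324785) = 209272841/851144960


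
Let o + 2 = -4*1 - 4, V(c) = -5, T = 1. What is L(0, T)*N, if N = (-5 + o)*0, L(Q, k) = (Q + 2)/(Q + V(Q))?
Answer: 0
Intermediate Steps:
o = -10 (o = -2 + (-4*1 - 4) = -2 + (-4 - 4) = -2 - 8 = -10)
L(Q, k) = (2 + Q)/(-5 + Q) (L(Q, k) = (Q + 2)/(Q - 5) = (2 + Q)/(-5 + Q))
N = 0 (N = (-5 - 10)*0 = -15*0 = 0)
L(0, T)*N = ((2 + 0)/(-5 + 0))*0 = (2/(-5))*0 = -⅕*2*0 = -⅖*0 = 0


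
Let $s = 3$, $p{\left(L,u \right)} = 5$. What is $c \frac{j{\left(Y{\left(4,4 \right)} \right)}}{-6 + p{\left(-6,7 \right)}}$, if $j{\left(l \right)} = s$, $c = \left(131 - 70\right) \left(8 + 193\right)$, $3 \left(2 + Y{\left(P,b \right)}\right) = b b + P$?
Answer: $-36783$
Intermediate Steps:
$Y{\left(P,b \right)} = -2 + \frac{P}{3} + \frac{b^{2}}{3}$ ($Y{\left(P,b \right)} = -2 + \frac{b b + P}{3} = -2 + \frac{b^{2} + P}{3} = -2 + \frac{P + b^{2}}{3} = -2 + \left(\frac{P}{3} + \frac{b^{2}}{3}\right) = -2 + \frac{P}{3} + \frac{b^{2}}{3}$)
$c = 12261$ ($c = 61 \cdot 201 = 12261$)
$j{\left(l \right)} = 3$
$c \frac{j{\left(Y{\left(4,4 \right)} \right)}}{-6 + p{\left(-6,7 \right)}} = 12261 \frac{1}{-6 + 5} \cdot 3 = 12261 \frac{1}{-1} \cdot 3 = 12261 \left(\left(-1\right) 3\right) = 12261 \left(-3\right) = -36783$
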